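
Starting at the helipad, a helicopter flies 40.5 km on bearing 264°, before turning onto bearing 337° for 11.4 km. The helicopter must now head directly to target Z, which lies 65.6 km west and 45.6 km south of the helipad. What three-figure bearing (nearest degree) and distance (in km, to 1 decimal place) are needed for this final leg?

202°, 55.9 km

Leg 1 (264°, 40.5 km): east 40.5 sin 264° = -40.28, north 40.5 cos 264° = -4.23
Leg 2 (337°, 11.4 km): east 11.4 sin 337° = -4.45, north 11.4 cos 337° = 10.49
Current position: (-44.73, 6.26). Target: (-65.6, -45.6). Remaining: Δeast = -20.87, Δnorth = -51.86.
Bearing = atan2(-20.87, -51.86) mod 360° = 201.92°; distance = √((-20.87)² + (-51.86)²) = 55.901 km.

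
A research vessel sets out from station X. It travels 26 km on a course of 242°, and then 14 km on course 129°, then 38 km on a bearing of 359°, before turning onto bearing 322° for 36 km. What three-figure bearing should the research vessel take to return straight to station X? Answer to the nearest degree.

142°

Leg 1 (242°, 26 km): east 26 sin 242° = -22.96, north 26 cos 242° = -12.21
Leg 2 (129°, 14 km): east 14 sin 129° = 10.88, north 14 cos 129° = -8.81
Leg 3 (359°, 38 km): east 38 sin 359° = -0.66, north 38 cos 359° = 37.99
Leg 4 (322°, 36 km): east 36 sin 322° = -22.16, north 36 cos 322° = 28.37
Net displacement: -34.90 east, 45.35 north. Direction back to start is (34.90, -45.35): bearing = atan2(34.90, -45.35) mod 360° = 142.41° ≈ 142°.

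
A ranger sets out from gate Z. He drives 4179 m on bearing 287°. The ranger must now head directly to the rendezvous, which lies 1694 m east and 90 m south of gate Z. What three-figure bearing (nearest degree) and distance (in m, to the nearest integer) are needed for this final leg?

Leg 1 (287°, 4179 m): east 4179 sin 287° = -3996.40, north 4179 cos 287° = 1221.82
Current position: (-3996.40, 1221.82). Target: (1694, -90). Remaining: Δeast = 5690.40, Δnorth = -1311.82.
Bearing = atan2(5690.40, -1311.82) mod 360° = 102.98°; distance = √((5690.40)² + (-1311.82)²) = 5839.649 m.

103°, 5840 m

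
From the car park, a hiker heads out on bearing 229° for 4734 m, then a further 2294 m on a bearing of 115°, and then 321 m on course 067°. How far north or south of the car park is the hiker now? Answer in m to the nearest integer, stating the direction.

Leg 1 (229°, 4734 m): east 4734 sin 229° = -3572.80, north 4734 cos 229° = -3105.78
Leg 2 (115°, 2294 m): east 2294 sin 115° = 2079.07, north 2294 cos 115° = -969.49
Leg 3 (067°, 321 m): east 321 sin 67° = 295.48, north 321 cos 67° = 125.42
Net north component: -3949.85 m.

3950 m south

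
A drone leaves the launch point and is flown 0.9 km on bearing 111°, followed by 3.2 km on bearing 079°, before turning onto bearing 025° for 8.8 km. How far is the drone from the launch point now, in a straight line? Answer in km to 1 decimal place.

Leg 1 (111°, 0.9 km): east 0.9 sin 111° = 0.84, north 0.9 cos 111° = -0.32
Leg 2 (079°, 3.2 km): east 3.2 sin 79° = 3.14, north 3.2 cos 79° = 0.61
Leg 3 (025°, 8.8 km): east 8.8 sin 25° = 3.72, north 8.8 cos 25° = 7.98
Net: 7.70 east, 8.26 north. Distance = √((7.70)² + (8.26)²) = 11.295 km.

11.3 km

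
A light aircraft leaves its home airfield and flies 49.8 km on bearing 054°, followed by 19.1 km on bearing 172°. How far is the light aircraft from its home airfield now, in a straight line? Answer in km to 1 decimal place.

44.2 km

Leg 1 (054°, 49.8 km): east 49.8 sin 54° = 40.29, north 49.8 cos 54° = 29.27
Leg 2 (172°, 19.1 km): east 19.1 sin 172° = 2.66, north 19.1 cos 172° = -18.91
Net: 42.95 east, 10.36 north. Distance = √((42.95)² + (10.36)²) = 44.179 km.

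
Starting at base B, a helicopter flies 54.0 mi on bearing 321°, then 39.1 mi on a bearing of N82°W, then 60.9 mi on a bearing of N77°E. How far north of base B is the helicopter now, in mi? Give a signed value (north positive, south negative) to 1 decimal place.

61.1 mi

Leg 1 (321°, 54.0 mi): east 54.0 sin 321° = -33.98, north 54.0 cos 321° = 41.97
Leg 2 (N82°W, 39.1 mi): east 39.1 sin 278° = -38.72, north 39.1 cos 278° = 5.44
Leg 3 (N77°E, 60.9 mi): east 60.9 sin 77° = 59.34, north 60.9 cos 77° = 13.70
Net north component: 61.11 mi.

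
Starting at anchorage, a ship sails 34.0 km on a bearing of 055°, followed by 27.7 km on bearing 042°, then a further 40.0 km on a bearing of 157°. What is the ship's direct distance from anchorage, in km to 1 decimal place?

Leg 1 (055°, 34.0 km): east 34.0 sin 55° = 27.85, north 34.0 cos 55° = 19.50
Leg 2 (042°, 27.7 km): east 27.7 sin 42° = 18.53, north 27.7 cos 42° = 20.59
Leg 3 (157°, 40.0 km): east 40.0 sin 157° = 15.63, north 40.0 cos 157° = -36.82
Net: 62.02 east, 3.27 north. Distance = √((62.02)² + (3.27)²) = 62.101 km.

62.1 km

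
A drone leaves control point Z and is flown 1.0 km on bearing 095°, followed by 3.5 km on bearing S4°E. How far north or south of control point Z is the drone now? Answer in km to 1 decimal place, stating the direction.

3.6 km south

Leg 1 (095°, 1.0 km): east 1.0 sin 95° = 1.00, north 1.0 cos 95° = -0.09
Leg 2 (S4°E, 3.5 km): east 3.5 sin 176° = 0.24, north 3.5 cos 176° = -3.49
Net north component: -3.58 km.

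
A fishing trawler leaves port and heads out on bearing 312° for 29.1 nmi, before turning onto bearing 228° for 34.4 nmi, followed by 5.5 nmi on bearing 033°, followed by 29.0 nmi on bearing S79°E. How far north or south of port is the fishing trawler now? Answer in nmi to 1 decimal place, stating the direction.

4.5 nmi south

Leg 1 (312°, 29.1 nmi): east 29.1 sin 312° = -21.63, north 29.1 cos 312° = 19.47
Leg 2 (228°, 34.4 nmi): east 34.4 sin 228° = -25.56, north 34.4 cos 228° = -23.02
Leg 3 (033°, 5.5 nmi): east 5.5 sin 33° = 3.00, north 5.5 cos 33° = 4.61
Leg 4 (S79°E, 29.0 nmi): east 29.0 sin 101° = 28.47, north 29.0 cos 101° = -5.53
Net north component: -4.47 nmi.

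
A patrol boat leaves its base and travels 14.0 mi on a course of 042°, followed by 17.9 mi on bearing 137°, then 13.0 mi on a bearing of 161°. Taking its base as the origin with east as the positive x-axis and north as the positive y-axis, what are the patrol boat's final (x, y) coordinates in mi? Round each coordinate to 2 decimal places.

Leg 1 (042°, 14.0 mi): east 14.0 sin 42° = 9.37, north 14.0 cos 42° = 10.40
Leg 2 (137°, 17.9 mi): east 17.9 sin 137° = 12.21, north 17.9 cos 137° = -13.09
Leg 3 (161°, 13.0 mi): east 13.0 sin 161° = 4.23, north 13.0 cos 161° = -12.29
Summing: 25.81 mi east, -14.98 mi north → (25.81, -14.98).

(25.81, -14.98)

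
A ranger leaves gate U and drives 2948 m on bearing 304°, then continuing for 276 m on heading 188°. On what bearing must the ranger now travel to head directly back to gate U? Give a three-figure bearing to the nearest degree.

Leg 1 (304°, 2948 m): east 2948 sin 304° = -2444.00, north 2948 cos 304° = 1648.50
Leg 2 (188°, 276 m): east 276 sin 188° = -38.41, north 276 cos 188° = -273.31
Net displacement: -2482.41 east, 1375.19 north. Direction back to start is (2482.41, -1375.19): bearing = atan2(2482.41, -1375.19) mod 360° = 118.99° ≈ 119°.

119°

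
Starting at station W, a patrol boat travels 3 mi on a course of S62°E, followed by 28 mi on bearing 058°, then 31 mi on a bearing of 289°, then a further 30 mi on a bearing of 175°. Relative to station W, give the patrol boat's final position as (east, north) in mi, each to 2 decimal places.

Leg 1 (S62°E, 3 mi): east 3 sin 118° = 2.65, north 3 cos 118° = -1.41
Leg 2 (058°, 28 mi): east 28 sin 58° = 23.75, north 28 cos 58° = 14.84
Leg 3 (289°, 31 mi): east 31 sin 289° = -29.31, north 31 cos 289° = 10.09
Leg 4 (175°, 30 mi): east 30 sin 175° = 2.61, north 30 cos 175° = -29.89
Summing: -0.30 mi east, -6.36 mi north → (-0.30, -6.36).

(-0.30, -6.36)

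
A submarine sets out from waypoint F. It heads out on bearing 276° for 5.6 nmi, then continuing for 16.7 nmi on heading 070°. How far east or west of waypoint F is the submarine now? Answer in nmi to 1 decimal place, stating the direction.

Leg 1 (276°, 5.6 nmi): east 5.6 sin 276° = -5.57, north 5.6 cos 276° = 0.59
Leg 2 (070°, 16.7 nmi): east 16.7 sin 70° = 15.69, north 16.7 cos 70° = 5.71
Net east component: 10.12 nmi.

10.1 nmi east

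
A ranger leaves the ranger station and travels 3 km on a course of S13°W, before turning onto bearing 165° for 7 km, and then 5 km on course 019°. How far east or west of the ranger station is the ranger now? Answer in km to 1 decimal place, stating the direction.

2.8 km east

Leg 1 (S13°W, 3 km): east 3 sin 193° = -0.67, north 3 cos 193° = -2.92
Leg 2 (165°, 7 km): east 7 sin 165° = 1.81, north 7 cos 165° = -6.76
Leg 3 (019°, 5 km): east 5 sin 19° = 1.63, north 5 cos 19° = 4.73
Net east component: 2.76 km.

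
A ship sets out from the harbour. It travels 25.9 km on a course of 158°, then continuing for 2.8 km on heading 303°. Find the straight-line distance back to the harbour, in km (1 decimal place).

Leg 1 (158°, 25.9 km): east 25.9 sin 158° = 9.70, north 25.9 cos 158° = -24.01
Leg 2 (303°, 2.8 km): east 2.8 sin 303° = -2.35, north 2.8 cos 303° = 1.52
Net: 7.35 east, -22.49 north. Distance = √((7.35)² + (-22.49)²) = 23.661 km.

23.7 km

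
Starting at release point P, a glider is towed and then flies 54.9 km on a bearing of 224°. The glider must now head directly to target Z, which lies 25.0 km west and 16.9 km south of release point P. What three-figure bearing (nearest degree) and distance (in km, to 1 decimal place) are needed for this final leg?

030°, 26.1 km

Leg 1 (224°, 54.9 km): east 54.9 sin 224° = -38.14, north 54.9 cos 224° = -39.49
Current position: (-38.14, -39.49). Target: (-25.0, -16.9). Remaining: Δeast = 13.14, Δnorth = 22.59.
Bearing = atan2(13.14, 22.59) mod 360° = 30.18°; distance = √((13.14)² + (22.59)²) = 26.134 km.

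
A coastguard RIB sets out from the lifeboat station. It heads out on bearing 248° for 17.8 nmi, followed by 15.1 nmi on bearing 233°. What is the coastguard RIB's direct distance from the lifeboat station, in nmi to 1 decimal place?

32.6 nmi

Leg 1 (248°, 17.8 nmi): east 17.8 sin 248° = -16.50, north 17.8 cos 248° = -6.67
Leg 2 (233°, 15.1 nmi): east 15.1 sin 233° = -12.06, north 15.1 cos 233° = -9.09
Net: -28.56 east, -15.76 north. Distance = √((-28.56)² + (-15.76)²) = 32.620 nmi.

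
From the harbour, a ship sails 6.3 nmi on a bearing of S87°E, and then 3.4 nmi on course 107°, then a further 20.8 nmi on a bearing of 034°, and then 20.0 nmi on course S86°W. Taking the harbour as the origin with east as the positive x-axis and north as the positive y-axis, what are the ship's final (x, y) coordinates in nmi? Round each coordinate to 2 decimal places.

Leg 1 (S87°E, 6.3 nmi): east 6.3 sin 93° = 6.29, north 6.3 cos 93° = -0.33
Leg 2 (107°, 3.4 nmi): east 3.4 sin 107° = 3.25, north 3.4 cos 107° = -0.99
Leg 3 (034°, 20.8 nmi): east 20.8 sin 34° = 11.63, north 20.8 cos 34° = 17.24
Leg 4 (S86°W, 20.0 nmi): east 20.0 sin 266° = -19.95, north 20.0 cos 266° = -1.40
Summing: 1.22 nmi east, 14.53 nmi north → (1.22, 14.53).

(1.22, 14.53)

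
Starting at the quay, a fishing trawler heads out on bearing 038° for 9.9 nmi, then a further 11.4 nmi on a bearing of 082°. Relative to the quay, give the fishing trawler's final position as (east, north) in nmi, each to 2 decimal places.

(17.38, 9.39)

Leg 1 (038°, 9.9 nmi): east 9.9 sin 38° = 6.10, north 9.9 cos 38° = 7.80
Leg 2 (082°, 11.4 nmi): east 11.4 sin 82° = 11.29, north 11.4 cos 82° = 1.59
Summing: 17.38 nmi east, 9.39 nmi north → (17.38, 9.39).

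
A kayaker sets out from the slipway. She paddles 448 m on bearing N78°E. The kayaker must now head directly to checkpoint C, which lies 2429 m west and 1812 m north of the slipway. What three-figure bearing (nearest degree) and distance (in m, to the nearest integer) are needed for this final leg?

Leg 1 (N78°E, 448 m): east 448 sin 78° = 438.21, north 448 cos 78° = 93.14
Current position: (438.21, 93.14). Target: (-2429, 1812). Remaining: Δeast = -2867.21, Δnorth = 1718.86.
Bearing = atan2(-2867.21, 1718.86) mod 360° = 300.94°; distance = √((-2867.21)² + (1718.86)²) = 3342.957 m.

301°, 3343 m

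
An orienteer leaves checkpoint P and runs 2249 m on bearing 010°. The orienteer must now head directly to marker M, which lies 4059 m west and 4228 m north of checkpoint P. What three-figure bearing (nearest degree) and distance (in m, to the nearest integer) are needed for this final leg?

294°, 4884 m

Leg 1 (010°, 2249 m): east 2249 sin 10° = 390.53, north 2249 cos 10° = 2214.83
Current position: (390.53, 2214.83). Target: (-4059, 4228). Remaining: Δeast = -4449.53, Δnorth = 2013.17.
Bearing = atan2(-4449.53, 2013.17) mod 360° = 294.34°; distance = √((-4449.53)² + (2013.17)²) = 4883.769 m.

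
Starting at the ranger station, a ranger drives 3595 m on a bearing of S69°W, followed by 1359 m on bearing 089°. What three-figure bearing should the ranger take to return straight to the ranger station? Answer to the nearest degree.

Leg 1 (S69°W, 3595 m): east 3595 sin 249° = -3356.22, north 3595 cos 249° = -1288.33
Leg 2 (089°, 1359 m): east 1359 sin 89° = 1358.79, north 1359 cos 89° = 23.72
Net displacement: -1997.43 east, -1264.61 north. Direction back to start is (1997.43, 1264.61): bearing = atan2(1997.43, 1264.61) mod 360° = 57.66° ≈ 058°.

058°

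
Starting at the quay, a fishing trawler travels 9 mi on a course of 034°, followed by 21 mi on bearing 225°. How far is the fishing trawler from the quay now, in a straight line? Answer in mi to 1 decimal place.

12.3 mi

Leg 1 (034°, 9 mi): east 9 sin 34° = 5.03, north 9 cos 34° = 7.46
Leg 2 (225°, 21 mi): east 21 sin 225° = -14.85, north 21 cos 225° = -14.85
Net: -9.82 east, -7.39 north. Distance = √((-9.82)² + (-7.39)²) = 12.286 mi.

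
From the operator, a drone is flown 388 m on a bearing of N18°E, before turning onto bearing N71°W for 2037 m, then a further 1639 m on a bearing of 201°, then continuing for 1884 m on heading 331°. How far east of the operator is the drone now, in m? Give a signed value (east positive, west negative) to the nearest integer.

Leg 1 (N18°E, 388 m): east 388 sin 18° = 119.90, north 388 cos 18° = 369.01
Leg 2 (N71°W, 2037 m): east 2037 sin 289° = -1926.02, north 2037 cos 289° = 663.18
Leg 3 (201°, 1639 m): east 1639 sin 201° = -587.37, north 1639 cos 201° = -1530.14
Leg 4 (331°, 1884 m): east 1884 sin 331° = -913.38, north 1884 cos 331° = 1647.78
Net east component: -3306.87 m.

-3307 m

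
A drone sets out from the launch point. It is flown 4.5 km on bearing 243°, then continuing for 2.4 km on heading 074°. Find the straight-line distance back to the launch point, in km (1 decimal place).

Leg 1 (243°, 4.5 km): east 4.5 sin 243° = -4.01, north 4.5 cos 243° = -2.04
Leg 2 (074°, 2.4 km): east 2.4 sin 74° = 2.31, north 2.4 cos 74° = 0.66
Net: -1.70 east, -1.38 north. Distance = √((-1.70)² + (-1.38)²) = 2.192 km.

2.2 km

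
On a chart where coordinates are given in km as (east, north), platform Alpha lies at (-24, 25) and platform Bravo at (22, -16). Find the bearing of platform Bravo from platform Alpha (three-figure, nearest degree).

Δeast = 22 − -24 = 46.00; Δnorth = -16 − 25 = -41.00.
Bearing = atan2(Δeast, Δnorth) mod 360° = 131.71° ≈ 132°.

132°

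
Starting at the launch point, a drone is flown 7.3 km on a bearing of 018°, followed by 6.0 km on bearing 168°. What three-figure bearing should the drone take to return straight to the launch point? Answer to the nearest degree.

Leg 1 (018°, 7.3 km): east 7.3 sin 18° = 2.26, north 7.3 cos 18° = 6.94
Leg 2 (168°, 6.0 km): east 6.0 sin 168° = 1.25, north 6.0 cos 168° = -5.87
Net displacement: 3.50 east, 1.07 north. Direction back to start is (-3.50, -1.07): bearing = atan2(-3.50, -1.07) mod 360° = 252.96° ≈ 253°.

253°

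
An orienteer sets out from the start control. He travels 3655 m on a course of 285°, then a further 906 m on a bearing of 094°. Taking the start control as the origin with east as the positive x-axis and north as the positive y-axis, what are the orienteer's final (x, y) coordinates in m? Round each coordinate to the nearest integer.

(-2627, 883)

Leg 1 (285°, 3655 m): east 3655 sin 285° = -3530.46, north 3655 cos 285° = 945.98
Leg 2 (094°, 906 m): east 906 sin 94° = 903.79, north 906 cos 94° = -63.20
Summing: -2626.67 m east, 882.78 m north → (-2627, 883).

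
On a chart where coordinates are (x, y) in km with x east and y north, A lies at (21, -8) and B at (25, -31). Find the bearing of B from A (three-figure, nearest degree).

170°

Δeast = 25 − 21 = 4.00; Δnorth = -31 − -8 = -23.00.
Bearing = atan2(Δeast, Δnorth) mod 360° = 170.13° ≈ 170°.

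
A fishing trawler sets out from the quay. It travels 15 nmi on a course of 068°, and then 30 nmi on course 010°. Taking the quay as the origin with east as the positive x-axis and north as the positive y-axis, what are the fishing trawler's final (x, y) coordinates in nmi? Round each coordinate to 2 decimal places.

(19.12, 35.16)

Leg 1 (068°, 15 nmi): east 15 sin 68° = 13.91, north 15 cos 68° = 5.62
Leg 2 (010°, 30 nmi): east 30 sin 10° = 5.21, north 30 cos 10° = 29.54
Summing: 19.12 nmi east, 35.16 nmi north → (19.12, 35.16).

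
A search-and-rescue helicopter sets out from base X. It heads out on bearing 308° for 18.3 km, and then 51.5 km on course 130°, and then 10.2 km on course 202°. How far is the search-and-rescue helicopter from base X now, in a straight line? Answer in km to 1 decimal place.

37.8 km

Leg 1 (308°, 18.3 km): east 18.3 sin 308° = -14.42, north 18.3 cos 308° = 11.27
Leg 2 (130°, 51.5 km): east 51.5 sin 130° = 39.45, north 51.5 cos 130° = -33.10
Leg 3 (202°, 10.2 km): east 10.2 sin 202° = -3.82, north 10.2 cos 202° = -9.46
Net: 21.21 east, -31.29 north. Distance = √((21.21)² + (-31.29)²) = 37.805 km.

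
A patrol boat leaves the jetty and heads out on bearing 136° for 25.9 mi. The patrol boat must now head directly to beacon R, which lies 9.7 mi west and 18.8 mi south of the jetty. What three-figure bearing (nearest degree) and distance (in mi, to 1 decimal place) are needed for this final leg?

270°, 27.7 mi

Leg 1 (136°, 25.9 mi): east 25.9 sin 136° = 17.99, north 25.9 cos 136° = -18.63
Current position: (17.99, -18.63). Target: (-9.7, -18.8). Remaining: Δeast = -27.69, Δnorth = -0.17.
Bearing = atan2(-27.69, -0.17) mod 360° = 269.65°; distance = √((-27.69)² + (-0.17)²) = 27.692 mi.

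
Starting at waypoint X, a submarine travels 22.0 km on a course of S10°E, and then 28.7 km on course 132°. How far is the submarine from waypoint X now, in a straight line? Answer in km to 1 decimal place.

Leg 1 (S10°E, 22.0 km): east 22.0 sin 170° = 3.82, north 22.0 cos 170° = -21.67
Leg 2 (132°, 28.7 km): east 28.7 sin 132° = 21.33, north 28.7 cos 132° = -19.20
Net: 25.15 east, -40.87 north. Distance = √((25.15)² + (-40.87)²) = 47.987 km.

48.0 km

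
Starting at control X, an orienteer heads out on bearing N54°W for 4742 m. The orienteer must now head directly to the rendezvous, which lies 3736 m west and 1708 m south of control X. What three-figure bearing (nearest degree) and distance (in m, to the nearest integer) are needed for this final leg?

179°, 4496 m

Leg 1 (N54°W, 4742 m): east 4742 sin 306° = -3836.36, north 4742 cos 306° = 2787.28
Current position: (-3836.36, 2787.28). Target: (-3736, -1708). Remaining: Δeast = 100.36, Δnorth = -4495.28.
Bearing = atan2(100.36, -4495.28) mod 360° = 178.72°; distance = √((100.36)² + (-4495.28)²) = 4496.398 m.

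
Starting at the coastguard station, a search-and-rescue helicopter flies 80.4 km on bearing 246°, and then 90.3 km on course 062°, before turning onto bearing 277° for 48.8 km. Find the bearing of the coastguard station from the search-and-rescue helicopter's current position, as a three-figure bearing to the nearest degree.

Leg 1 (246°, 80.4 km): east 80.4 sin 246° = -73.45, north 80.4 cos 246° = -32.70
Leg 2 (062°, 90.3 km): east 90.3 sin 62° = 79.73, north 90.3 cos 62° = 42.39
Leg 3 (277°, 48.8 km): east 48.8 sin 277° = -48.44, north 48.8 cos 277° = 5.95
Net displacement: -42.16 east, 15.64 north. Direction back to start is (42.16, -15.64): bearing = atan2(42.16, -15.64) mod 360° = 110.35° ≈ 110°.

110°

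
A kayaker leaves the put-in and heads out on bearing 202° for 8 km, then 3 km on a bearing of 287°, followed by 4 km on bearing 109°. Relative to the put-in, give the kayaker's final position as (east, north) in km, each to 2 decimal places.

Leg 1 (202°, 8 km): east 8 sin 202° = -3.00, north 8 cos 202° = -7.42
Leg 2 (287°, 3 km): east 3 sin 287° = -2.87, north 3 cos 287° = 0.88
Leg 3 (109°, 4 km): east 4 sin 109° = 3.78, north 4 cos 109° = -1.30
Summing: -2.08 km east, -7.84 km north → (-2.08, -7.84).

(-2.08, -7.84)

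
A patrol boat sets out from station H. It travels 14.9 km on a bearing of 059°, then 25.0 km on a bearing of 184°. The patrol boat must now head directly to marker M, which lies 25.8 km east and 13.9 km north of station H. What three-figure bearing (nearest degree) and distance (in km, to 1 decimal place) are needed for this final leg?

025°, 34.5 km

Leg 1 (059°, 14.9 km): east 14.9 sin 59° = 12.77, north 14.9 cos 59° = 7.67
Leg 2 (184°, 25.0 km): east 25.0 sin 184° = -1.74, north 25.0 cos 184° = -24.94
Current position: (11.03, -17.27). Target: (25.8, 13.9). Remaining: Δeast = 14.77, Δnorth = 31.17.
Bearing = atan2(14.77, 31.17) mod 360° = 25.36°; distance = √((14.77)² + (31.17)²) = 34.489 km.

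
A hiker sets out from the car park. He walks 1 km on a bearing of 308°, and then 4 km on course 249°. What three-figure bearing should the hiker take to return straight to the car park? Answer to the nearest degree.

080°

Leg 1 (308°, 1 km): east 1 sin 308° = -0.79, north 1 cos 308° = 0.62
Leg 2 (249°, 4 km): east 4 sin 249° = -3.73, north 4 cos 249° = -1.43
Net displacement: -4.52 east, -0.82 north. Direction back to start is (4.52, 0.82): bearing = atan2(4.52, 0.82) mod 360° = 79.75° ≈ 080°.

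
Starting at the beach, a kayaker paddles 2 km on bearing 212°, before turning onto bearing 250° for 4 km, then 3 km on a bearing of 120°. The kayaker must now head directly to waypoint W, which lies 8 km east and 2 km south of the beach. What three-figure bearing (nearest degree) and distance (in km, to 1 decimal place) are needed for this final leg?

Leg 1 (212°, 2 km): east 2 sin 212° = -1.06, north 2 cos 212° = -1.70
Leg 2 (250°, 4 km): east 4 sin 250° = -3.76, north 4 cos 250° = -1.37
Leg 3 (120°, 3 km): east 3 sin 120° = 2.60, north 3 cos 120° = -1.50
Current position: (-2.22, -4.56). Target: (8, -2). Remaining: Δeast = 10.22, Δnorth = 2.56.
Bearing = atan2(10.22, 2.56) mod 360° = 75.92°; distance = √((10.22)² + (2.56)²) = 10.537 km.

076°, 10.5 km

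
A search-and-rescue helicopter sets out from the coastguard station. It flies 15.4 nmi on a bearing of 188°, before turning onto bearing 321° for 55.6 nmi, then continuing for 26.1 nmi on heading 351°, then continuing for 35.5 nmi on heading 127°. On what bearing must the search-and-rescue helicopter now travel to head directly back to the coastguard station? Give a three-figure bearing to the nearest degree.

Leg 1 (188°, 15.4 nmi): east 15.4 sin 188° = -2.14, north 15.4 cos 188° = -15.25
Leg 2 (321°, 55.6 nmi): east 55.6 sin 321° = -34.99, north 55.6 cos 321° = 43.21
Leg 3 (351°, 26.1 nmi): east 26.1 sin 351° = -4.08, north 26.1 cos 351° = 25.78
Leg 4 (127°, 35.5 nmi): east 35.5 sin 127° = 28.35, north 35.5 cos 127° = -21.36
Net displacement: -12.86 east, 32.37 north. Direction back to start is (12.86, -32.37): bearing = atan2(12.86, -32.37) mod 360° = 158.33° ≈ 158°.

158°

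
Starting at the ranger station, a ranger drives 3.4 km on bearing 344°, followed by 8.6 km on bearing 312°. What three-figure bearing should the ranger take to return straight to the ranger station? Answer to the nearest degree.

141°

Leg 1 (344°, 3.4 km): east 3.4 sin 344° = -0.94, north 3.4 cos 344° = 3.27
Leg 2 (312°, 8.6 km): east 8.6 sin 312° = -6.39, north 8.6 cos 312° = 5.75
Net displacement: -7.33 east, 9.02 north. Direction back to start is (7.33, -9.02): bearing = atan2(7.33, -9.02) mod 360° = 140.92° ≈ 141°.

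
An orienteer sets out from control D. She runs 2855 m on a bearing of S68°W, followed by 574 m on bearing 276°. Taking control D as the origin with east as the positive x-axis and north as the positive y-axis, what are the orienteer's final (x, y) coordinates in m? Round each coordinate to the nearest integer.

(-3218, -1010)

Leg 1 (S68°W, 2855 m): east 2855 sin 248° = -2647.11, north 2855 cos 248° = -1069.50
Leg 2 (276°, 574 m): east 574 sin 276° = -570.86, north 574 cos 276° = 60.00
Summing: -3217.97 m east, -1009.50 m north → (-3218, -1010).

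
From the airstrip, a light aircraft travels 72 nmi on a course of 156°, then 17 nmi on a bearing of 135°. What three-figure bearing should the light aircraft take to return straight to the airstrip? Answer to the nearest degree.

Leg 1 (156°, 72 nmi): east 72 sin 156° = 29.29, north 72 cos 156° = -65.78
Leg 2 (135°, 17 nmi): east 17 sin 135° = 12.02, north 17 cos 135° = -12.02
Net displacement: 41.31 east, -77.80 north. Direction back to start is (-41.31, 77.80): bearing = atan2(-41.31, 77.80) mod 360° = 332.03° ≈ 332°.

332°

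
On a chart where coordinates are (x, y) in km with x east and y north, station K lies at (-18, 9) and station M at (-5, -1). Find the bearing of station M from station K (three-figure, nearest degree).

128°

Δeast = -5 − -18 = 13.00; Δnorth = -1 − 9 = -10.00.
Bearing = atan2(Δeast, Δnorth) mod 360° = 127.57° ≈ 128°.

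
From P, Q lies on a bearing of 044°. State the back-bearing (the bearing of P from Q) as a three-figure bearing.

224°

Back-bearing = 044° + 180° = 224°.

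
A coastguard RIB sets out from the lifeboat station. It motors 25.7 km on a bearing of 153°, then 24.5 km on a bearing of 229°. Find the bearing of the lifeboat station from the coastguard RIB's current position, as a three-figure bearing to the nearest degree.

010°

Leg 1 (153°, 25.7 km): east 25.7 sin 153° = 11.67, north 25.7 cos 153° = -22.90
Leg 2 (229°, 24.5 km): east 24.5 sin 229° = -18.49, north 24.5 cos 229° = -16.07
Net displacement: -6.82 east, -38.97 north. Direction back to start is (6.82, 38.97): bearing = atan2(6.82, 38.97) mod 360° = 9.93° ≈ 010°.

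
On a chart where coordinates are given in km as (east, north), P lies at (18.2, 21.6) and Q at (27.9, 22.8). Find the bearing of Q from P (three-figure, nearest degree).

083°

Δeast = 27.9 − 18.2 = 9.70; Δnorth = 22.8 − 21.6 = 1.20.
Bearing = atan2(Δeast, Δnorth) mod 360° = 82.95° ≈ 083°.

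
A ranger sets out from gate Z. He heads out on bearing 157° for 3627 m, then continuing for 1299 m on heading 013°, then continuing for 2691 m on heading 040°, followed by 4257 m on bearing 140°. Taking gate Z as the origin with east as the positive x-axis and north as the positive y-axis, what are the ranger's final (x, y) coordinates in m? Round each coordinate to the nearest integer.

(6175, -3273)

Leg 1 (157°, 3627 m): east 3627 sin 157° = 1417.18, north 3627 cos 157° = -3338.67
Leg 2 (013°, 1299 m): east 1299 sin 13° = 292.21, north 1299 cos 13° = 1265.71
Leg 3 (040°, 2691 m): east 2691 sin 40° = 1729.74, north 2691 cos 40° = 2061.43
Leg 4 (140°, 4257 m): east 4257 sin 140° = 2736.35, north 4257 cos 140° = -3261.05
Summing: 6175.48 m east, -3272.59 m north → (6175, -3273).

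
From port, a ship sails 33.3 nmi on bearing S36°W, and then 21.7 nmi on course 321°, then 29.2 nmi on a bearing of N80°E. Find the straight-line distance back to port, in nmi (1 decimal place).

Leg 1 (S36°W, 33.3 nmi): east 33.3 sin 216° = -19.57, north 33.3 cos 216° = -26.94
Leg 2 (321°, 21.7 nmi): east 21.7 sin 321° = -13.66, north 21.7 cos 321° = 16.86
Leg 3 (N80°E, 29.2 nmi): east 29.2 sin 80° = 28.76, north 29.2 cos 80° = 5.07
Net: -4.47 east, -5.01 north. Distance = √((-4.47)² + (-5.01)²) = 6.713 nmi.

6.7 nmi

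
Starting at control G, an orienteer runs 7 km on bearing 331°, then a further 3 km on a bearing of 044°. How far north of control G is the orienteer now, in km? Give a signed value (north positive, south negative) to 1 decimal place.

Leg 1 (331°, 7 km): east 7 sin 331° = -3.39, north 7 cos 331° = 6.12
Leg 2 (044°, 3 km): east 3 sin 44° = 2.08, north 3 cos 44° = 2.16
Net north component: 8.28 km.

8.3 km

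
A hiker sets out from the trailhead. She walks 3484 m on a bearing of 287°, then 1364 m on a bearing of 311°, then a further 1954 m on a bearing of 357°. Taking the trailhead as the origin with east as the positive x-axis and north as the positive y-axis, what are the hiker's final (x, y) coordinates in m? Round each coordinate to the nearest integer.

Leg 1 (287°, 3484 m): east 3484 sin 287° = -3331.77, north 3484 cos 287° = 1018.62
Leg 2 (311°, 1364 m): east 1364 sin 311° = -1029.42, north 1364 cos 311° = 894.86
Leg 3 (357°, 1954 m): east 1954 sin 357° = -102.26, north 1954 cos 357° = 1951.32
Summing: -4463.45 m east, 3864.81 m north → (-4463, 3865).

(-4463, 3865)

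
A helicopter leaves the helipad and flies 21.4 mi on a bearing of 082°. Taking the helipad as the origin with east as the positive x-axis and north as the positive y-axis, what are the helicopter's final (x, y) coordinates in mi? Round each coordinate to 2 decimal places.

(21.19, 2.98)

Leg 1 (082°, 21.4 mi): east 21.4 sin 82° = 21.19, north 21.4 cos 82° = 2.98
Summing: 21.19 mi east, 2.98 mi north → (21.19, 2.98).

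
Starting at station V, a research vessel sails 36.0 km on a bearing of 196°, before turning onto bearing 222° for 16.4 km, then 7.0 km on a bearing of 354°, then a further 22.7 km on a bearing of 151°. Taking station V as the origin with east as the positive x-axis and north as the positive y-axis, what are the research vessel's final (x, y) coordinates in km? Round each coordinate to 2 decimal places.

(-10.62, -59.69)

Leg 1 (196°, 36.0 km): east 36.0 sin 196° = -9.92, north 36.0 cos 196° = -34.61
Leg 2 (222°, 16.4 km): east 16.4 sin 222° = -10.97, north 16.4 cos 222° = -12.19
Leg 3 (354°, 7.0 km): east 7.0 sin 354° = -0.73, north 7.0 cos 354° = 6.96
Leg 4 (151°, 22.7 km): east 22.7 sin 151° = 11.01, north 22.7 cos 151° = -19.85
Summing: -10.62 km east, -59.69 km north → (-10.62, -59.69).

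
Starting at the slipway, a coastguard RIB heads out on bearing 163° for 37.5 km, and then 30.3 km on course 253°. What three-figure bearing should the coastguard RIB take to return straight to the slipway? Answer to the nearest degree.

022°

Leg 1 (163°, 37.5 km): east 37.5 sin 163° = 10.96, north 37.5 cos 163° = -35.86
Leg 2 (253°, 30.3 km): east 30.3 sin 253° = -28.98, north 30.3 cos 253° = -8.86
Net displacement: -18.01 east, -44.72 north. Direction back to start is (18.01, 44.72): bearing = atan2(18.01, 44.72) mod 360° = 21.94° ≈ 022°.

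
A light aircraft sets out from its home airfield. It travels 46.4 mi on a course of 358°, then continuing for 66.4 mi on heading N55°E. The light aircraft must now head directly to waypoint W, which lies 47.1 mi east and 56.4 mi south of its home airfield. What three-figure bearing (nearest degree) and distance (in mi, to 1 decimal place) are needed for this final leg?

Leg 1 (358°, 46.4 mi): east 46.4 sin 358° = -1.62, north 46.4 cos 358° = 46.37
Leg 2 (N55°E, 66.4 mi): east 66.4 sin 55° = 54.39, north 66.4 cos 55° = 38.09
Current position: (52.77, 84.46). Target: (47.1, -56.4). Remaining: Δeast = -5.67, Δnorth = -140.86.
Bearing = atan2(-5.67, -140.86) mod 360° = 182.31°; distance = √((-5.67)² + (-140.86)²) = 140.971 mi.

182°, 141.0 mi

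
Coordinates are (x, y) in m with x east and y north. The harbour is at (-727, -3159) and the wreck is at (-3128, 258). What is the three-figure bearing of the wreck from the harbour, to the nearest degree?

Δeast = -3128 − -727 = -2401.00; Δnorth = 258 − -3159 = 3417.00.
Bearing = atan2(Δeast, Δnorth) mod 360° = 324.91° ≈ 325°.

325°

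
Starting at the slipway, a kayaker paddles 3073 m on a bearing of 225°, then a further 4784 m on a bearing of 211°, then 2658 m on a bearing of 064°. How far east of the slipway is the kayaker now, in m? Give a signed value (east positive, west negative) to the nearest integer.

Leg 1 (225°, 3073 m): east 3073 sin 225° = -2172.94, north 3073 cos 225° = -2172.94
Leg 2 (211°, 4784 m): east 4784 sin 211° = -2463.94, north 4784 cos 211° = -4100.69
Leg 3 (064°, 2658 m): east 2658 sin 64° = 2388.99, north 2658 cos 64° = 1165.19
Net east component: -2247.89 m.

-2248 m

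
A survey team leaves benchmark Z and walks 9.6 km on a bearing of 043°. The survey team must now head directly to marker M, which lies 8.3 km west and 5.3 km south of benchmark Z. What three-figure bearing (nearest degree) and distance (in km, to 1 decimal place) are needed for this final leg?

230°, 19.3 km

Leg 1 (043°, 9.6 km): east 9.6 sin 43° = 6.55, north 9.6 cos 43° = 7.02
Current position: (6.55, 7.02). Target: (-8.3, -5.3). Remaining: Δeast = -14.85, Δnorth = -12.32.
Bearing = atan2(-14.85, -12.32) mod 360° = 230.31°; distance = √((-14.85)² + (-12.32)²) = 19.294 km.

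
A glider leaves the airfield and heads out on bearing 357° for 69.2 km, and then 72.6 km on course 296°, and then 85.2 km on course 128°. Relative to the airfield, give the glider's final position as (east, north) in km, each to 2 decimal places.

(-1.74, 48.48)

Leg 1 (357°, 69.2 km): east 69.2 sin 357° = -3.62, north 69.2 cos 357° = 69.11
Leg 2 (296°, 72.6 km): east 72.6 sin 296° = -65.25, north 72.6 cos 296° = 31.83
Leg 3 (128°, 85.2 km): east 85.2 sin 128° = 67.14, north 85.2 cos 128° = -52.45
Summing: -1.74 km east, 48.48 km north → (-1.74, 48.48).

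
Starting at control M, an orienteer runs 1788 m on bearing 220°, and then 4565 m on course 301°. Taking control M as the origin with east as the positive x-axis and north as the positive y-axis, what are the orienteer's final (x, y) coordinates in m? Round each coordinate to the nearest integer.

Leg 1 (220°, 1788 m): east 1788 sin 220° = -1149.30, north 1788 cos 220° = -1369.69
Leg 2 (301°, 4565 m): east 4565 sin 301° = -3912.97, north 4565 cos 301° = 2351.15
Summing: -5062.27 m east, 981.46 m north → (-5062, 981).

(-5062, 981)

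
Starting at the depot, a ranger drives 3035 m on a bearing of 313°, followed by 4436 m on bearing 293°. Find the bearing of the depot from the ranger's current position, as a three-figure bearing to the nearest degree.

Leg 1 (313°, 3035 m): east 3035 sin 313° = -2219.66, north 3035 cos 313° = 2069.87
Leg 2 (293°, 4436 m): east 4436 sin 293° = -4083.36, north 4436 cos 293° = 1733.28
Net displacement: -6303.02 east, 3803.15 north. Direction back to start is (6303.02, -3803.15): bearing = atan2(6303.02, -3803.15) mod 360° = 121.11° ≈ 121°.

121°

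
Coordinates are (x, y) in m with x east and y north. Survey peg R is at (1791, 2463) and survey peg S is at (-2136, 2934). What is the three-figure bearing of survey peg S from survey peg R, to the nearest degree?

Δeast = -2136 − 1791 = -3927.00; Δnorth = 2934 − 2463 = 471.00.
Bearing = atan2(Δeast, Δnorth) mod 360° = 276.84° ≈ 277°.

277°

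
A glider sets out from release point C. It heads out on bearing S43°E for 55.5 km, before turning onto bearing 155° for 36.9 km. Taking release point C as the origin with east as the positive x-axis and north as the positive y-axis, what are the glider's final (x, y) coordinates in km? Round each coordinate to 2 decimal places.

(53.45, -74.03)

Leg 1 (S43°E, 55.5 km): east 55.5 sin 137° = 37.85, north 55.5 cos 137° = -40.59
Leg 2 (155°, 36.9 km): east 36.9 sin 155° = 15.59, north 36.9 cos 155° = -33.44
Summing: 53.45 km east, -74.03 km north → (53.45, -74.03).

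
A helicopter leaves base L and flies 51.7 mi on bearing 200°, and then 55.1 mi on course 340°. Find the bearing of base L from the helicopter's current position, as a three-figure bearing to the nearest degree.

Leg 1 (200°, 51.7 mi): east 51.7 sin 200° = -17.68, north 51.7 cos 200° = -48.58
Leg 2 (340°, 55.1 mi): east 55.1 sin 340° = -18.85, north 55.1 cos 340° = 51.78
Net displacement: -36.53 east, 3.19 north. Direction back to start is (36.53, -3.19): bearing = atan2(36.53, -3.19) mod 360° = 95.00° ≈ 095°.

095°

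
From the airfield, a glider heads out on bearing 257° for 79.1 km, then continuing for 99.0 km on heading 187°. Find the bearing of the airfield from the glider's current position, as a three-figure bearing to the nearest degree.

038°

Leg 1 (257°, 79.1 km): east 79.1 sin 257° = -77.07, north 79.1 cos 257° = -17.79
Leg 2 (187°, 99.0 km): east 99.0 sin 187° = -12.07, north 99.0 cos 187° = -98.26
Net displacement: -89.14 east, -116.06 north. Direction back to start is (89.14, 116.06): bearing = atan2(89.14, 116.06) mod 360° = 37.53° ≈ 038°.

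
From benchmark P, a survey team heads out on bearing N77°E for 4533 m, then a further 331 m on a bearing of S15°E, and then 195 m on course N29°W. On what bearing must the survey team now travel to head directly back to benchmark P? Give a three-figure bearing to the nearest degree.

259°

Leg 1 (N77°E, 4533 m): east 4533 sin 77° = 4416.82, north 4533 cos 77° = 1019.70
Leg 2 (S15°E, 331 m): east 331 sin 165° = 85.67, north 331 cos 165° = -319.72
Leg 3 (N29°W, 195 m): east 195 sin 331° = -94.54, north 195 cos 331° = 170.55
Net displacement: 4407.95 east, 870.53 north. Direction back to start is (-4407.95, -870.53): bearing = atan2(-4407.95, -870.53) mod 360° = 258.83° ≈ 259°.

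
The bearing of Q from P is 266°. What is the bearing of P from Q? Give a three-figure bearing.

Back-bearing = 266° − 180° = 086°.

086°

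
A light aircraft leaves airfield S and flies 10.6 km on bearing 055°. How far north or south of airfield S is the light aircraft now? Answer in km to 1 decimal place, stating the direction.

Leg 1 (055°, 10.6 km): east 10.6 sin 55° = 8.68, north 10.6 cos 55° = 6.08
Net north component: 6.08 km.

6.1 km north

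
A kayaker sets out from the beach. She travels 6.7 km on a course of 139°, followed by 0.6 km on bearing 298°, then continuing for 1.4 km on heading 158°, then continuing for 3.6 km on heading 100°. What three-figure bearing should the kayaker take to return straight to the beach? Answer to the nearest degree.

Leg 1 (139°, 6.7 km): east 6.7 sin 139° = 4.40, north 6.7 cos 139° = -5.06
Leg 2 (298°, 0.6 km): east 0.6 sin 298° = -0.53, north 0.6 cos 298° = 0.28
Leg 3 (158°, 1.4 km): east 1.4 sin 158° = 0.52, north 1.4 cos 158° = -1.30
Leg 4 (100°, 3.6 km): east 3.6 sin 100° = 3.55, north 3.6 cos 100° = -0.63
Net displacement: 7.94 east, -6.70 north. Direction back to start is (-7.94, 6.70): bearing = atan2(-7.94, 6.70) mod 360° = 310.17° ≈ 310°.

310°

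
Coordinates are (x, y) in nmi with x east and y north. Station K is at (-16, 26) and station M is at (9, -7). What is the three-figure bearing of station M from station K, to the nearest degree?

143°

Δeast = 9 − -16 = 25.00; Δnorth = -7 − 26 = -33.00.
Bearing = atan2(Δeast, Δnorth) mod 360° = 142.85° ≈ 143°.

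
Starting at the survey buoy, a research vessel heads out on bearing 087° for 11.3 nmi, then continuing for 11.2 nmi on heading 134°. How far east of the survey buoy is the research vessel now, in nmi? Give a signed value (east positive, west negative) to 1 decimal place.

19.3 nmi

Leg 1 (087°, 11.3 nmi): east 11.3 sin 87° = 11.28, north 11.3 cos 87° = 0.59
Leg 2 (134°, 11.2 nmi): east 11.2 sin 134° = 8.06, north 11.2 cos 134° = -7.78
Net east component: 19.34 nmi.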